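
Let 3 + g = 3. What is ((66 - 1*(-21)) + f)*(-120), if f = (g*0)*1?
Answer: -10440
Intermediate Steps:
g = 0 (g = -3 + 3 = 0)
f = 0 (f = (0*0)*1 = 0*1 = 0)
((66 - 1*(-21)) + f)*(-120) = ((66 - 1*(-21)) + 0)*(-120) = ((66 + 21) + 0)*(-120) = (87 + 0)*(-120) = 87*(-120) = -10440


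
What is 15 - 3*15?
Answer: -30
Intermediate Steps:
15 - 3*15 = 15 - 45 = -30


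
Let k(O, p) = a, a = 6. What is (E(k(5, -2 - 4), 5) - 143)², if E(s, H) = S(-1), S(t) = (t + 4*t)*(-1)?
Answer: 19044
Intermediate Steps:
k(O, p) = 6
S(t) = -5*t (S(t) = (5*t)*(-1) = -5*t)
E(s, H) = 5 (E(s, H) = -5*(-1) = 5)
(E(k(5, -2 - 4), 5) - 143)² = (5 - 143)² = (-138)² = 19044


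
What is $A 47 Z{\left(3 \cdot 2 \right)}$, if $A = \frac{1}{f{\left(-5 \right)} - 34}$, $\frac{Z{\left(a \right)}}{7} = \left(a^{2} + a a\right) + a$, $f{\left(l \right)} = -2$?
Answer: $- \frac{4277}{6} \approx -712.83$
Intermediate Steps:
$Z{\left(a \right)} = 7 a + 14 a^{2}$ ($Z{\left(a \right)} = 7 \left(\left(a^{2} + a a\right) + a\right) = 7 \left(\left(a^{2} + a^{2}\right) + a\right) = 7 \left(2 a^{2} + a\right) = 7 \left(a + 2 a^{2}\right) = 7 a + 14 a^{2}$)
$A = - \frac{1}{36}$ ($A = \frac{1}{-2 - 34} = \frac{1}{-36} = - \frac{1}{36} \approx -0.027778$)
$A 47 Z{\left(3 \cdot 2 \right)} = \left(- \frac{1}{36}\right) 47 \cdot 7 \cdot 3 \cdot 2 \left(1 + 2 \cdot 3 \cdot 2\right) = - \frac{47 \cdot 7 \cdot 6 \left(1 + 2 \cdot 6\right)}{36} = - \frac{47 \cdot 7 \cdot 6 \left(1 + 12\right)}{36} = - \frac{47 \cdot 7 \cdot 6 \cdot 13}{36} = \left(- \frac{47}{36}\right) 546 = - \frac{4277}{6}$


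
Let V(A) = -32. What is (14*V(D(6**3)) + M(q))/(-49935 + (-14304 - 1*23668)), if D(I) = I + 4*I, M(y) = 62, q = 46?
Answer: 386/87907 ≈ 0.0043910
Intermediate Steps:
D(I) = 5*I
(14*V(D(6**3)) + M(q))/(-49935 + (-14304 - 1*23668)) = (14*(-32) + 62)/(-49935 + (-14304 - 1*23668)) = (-448 + 62)/(-49935 + (-14304 - 23668)) = -386/(-49935 - 37972) = -386/(-87907) = -386*(-1/87907) = 386/87907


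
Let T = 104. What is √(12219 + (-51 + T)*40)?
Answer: √14339 ≈ 119.75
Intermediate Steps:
√(12219 + (-51 + T)*40) = √(12219 + (-51 + 104)*40) = √(12219 + 53*40) = √(12219 + 2120) = √14339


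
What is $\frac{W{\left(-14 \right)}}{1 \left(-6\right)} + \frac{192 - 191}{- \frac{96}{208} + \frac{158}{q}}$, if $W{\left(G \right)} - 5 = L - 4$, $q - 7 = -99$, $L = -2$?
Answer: $- \frac{2285}{7818} \approx -0.29227$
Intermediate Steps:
$q = -92$ ($q = 7 - 99 = -92$)
$W{\left(G \right)} = -1$ ($W{\left(G \right)} = 5 - 6 = -1$)
$\frac{W{\left(-14 \right)}}{1 \left(-6\right)} + \frac{192 - 191}{- \frac{96}{208} + \frac{158}{q}} = - \frac{1}{1 \left(-6\right)} + \frac{192 - 191}{- \frac{96}{208} + \frac{158}{-92}} = - \frac{1}{-6} + \frac{192 - 191}{\left(-96\right) \frac{1}{208} + 158 \left(- \frac{1}{92}\right)} = \left(-1\right) \left(- \frac{1}{6}\right) + 1 \frac{1}{- \frac{6}{13} - \frac{79}{46}} = \frac{1}{6} + 1 \frac{1}{- \frac{1303}{598}} = \frac{1}{6} + 1 \left(- \frac{598}{1303}\right) = \frac{1}{6} - \frac{598}{1303} = - \frac{2285}{7818}$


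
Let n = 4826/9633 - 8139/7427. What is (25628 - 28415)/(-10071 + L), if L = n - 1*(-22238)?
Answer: -10494417843/45812464648 ≈ -0.22907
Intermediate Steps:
n = -2240015/3765489 (n = 4826*(1/9633) - 8139*1/7427 = 254/507 - 8139/7427 = -2240015/3765489 ≈ -0.59488)
L = 83734704367/3765489 (L = -2240015/3765489 - 1*(-22238) = -2240015/3765489 + 22238 = 83734704367/3765489 ≈ 22237.)
(25628 - 28415)/(-10071 + L) = (25628 - 28415)/(-10071 + 83734704367/3765489) = -2787/45812464648/3765489 = -2787*3765489/45812464648 = -10494417843/45812464648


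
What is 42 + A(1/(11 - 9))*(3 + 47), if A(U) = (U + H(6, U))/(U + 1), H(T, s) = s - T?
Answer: -374/3 ≈ -124.67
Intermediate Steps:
A(U) = (-6 + 2*U)/(1 + U) (A(U) = (U + (U - 1*6))/(U + 1) = (U + (U - 6))/(1 + U) = (U + (-6 + U))/(1 + U) = (-6 + 2*U)/(1 + U))
42 + A(1/(11 - 9))*(3 + 47) = 42 + (2*(-3 + 1/(11 - 9))/(1 + 1/(11 - 9)))*(3 + 47) = 42 + (2*(-3 + 1/2)/(1 + 1/2))*50 = 42 + (2*(-3 + ½)/(1 + ½))*50 = 42 + (2*(-5/2)/(3/2))*50 = 42 + (2*(⅔)*(-5/2))*50 = 42 - 10/3*50 = 42 - 500/3 = -374/3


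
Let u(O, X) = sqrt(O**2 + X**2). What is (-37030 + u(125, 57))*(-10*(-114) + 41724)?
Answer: -1587253920 + 42864*sqrt(18874) ≈ -1.5814e+9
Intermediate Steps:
(-37030 + u(125, 57))*(-10*(-114) + 41724) = (-37030 + sqrt(125**2 + 57**2))*(-10*(-114) + 41724) = (-37030 + sqrt(15625 + 3249))*(1140 + 41724) = (-37030 + sqrt(18874))*42864 = -1587253920 + 42864*sqrt(18874)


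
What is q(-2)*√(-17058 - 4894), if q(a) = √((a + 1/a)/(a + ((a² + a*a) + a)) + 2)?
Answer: 14*I*√154 ≈ 173.74*I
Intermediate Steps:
q(a) = √(2 + (a + 1/a)/(2*a + 2*a²)) (q(a) = √((a + 1/a)/(a + ((a² + a²) + a)) + 2) = √((a + 1/a)/(a + (2*a² + a)) + 2) = √((a + 1/a)/(a + (a + 2*a²)) + 2) = √((a + 1/a)/(2*a + 2*a²) + 2) = √(2 + (a + 1/a)/(2*a + 2*a²)))
q(-2)*√(-17058 - 4894) = (√2*√(4 + 1/(1 - 2) + 1/((-2)*(1 - 2)²) + 1/((-2)²*(1 - 2)²))/2)*√(-17058 - 4894) = (√2*√(4 + 1/(-1) - ½/(-1)² + (¼)/(-1)²)/2)*√(-21952) = (√2*√(4 - 1 - ½*1 + (¼)*1)/2)*(56*I*√7) = (√2*√(4 - 1 - ½ + ¼)/2)*(56*I*√7) = (√2*√(11/4)/2)*(56*I*√7) = (√2*(√11/2)/2)*(56*I*√7) = (√22/4)*(56*I*√7) = 14*I*√154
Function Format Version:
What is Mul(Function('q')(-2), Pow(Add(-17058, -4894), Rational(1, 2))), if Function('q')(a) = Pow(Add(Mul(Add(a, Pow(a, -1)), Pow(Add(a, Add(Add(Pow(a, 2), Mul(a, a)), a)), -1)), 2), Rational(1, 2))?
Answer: Mul(14, I, Pow(154, Rational(1, 2))) ≈ Mul(173.74, I)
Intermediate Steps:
Function('q')(a) = Pow(Add(2, Mul(Pow(Add(Mul(2, a), Mul(2, Pow(a, 2))), -1), Add(a, Pow(a, -1)))), Rational(1, 2)) (Function('q')(a) = Pow(Add(Mul(Add(a, Pow(a, -1)), Pow(Add(a, Add(Add(Pow(a, 2), Pow(a, 2)), a)), -1)), 2), Rational(1, 2)) = Pow(Add(Mul(Add(a, Pow(a, -1)), Pow(Add(a, Add(Mul(2, Pow(a, 2)), a)), -1)), 2), Rational(1, 2)) = Pow(Add(Mul(Add(a, Pow(a, -1)), Pow(Add(a, Add(a, Mul(2, Pow(a, 2)))), -1)), 2), Rational(1, 2)) = Pow(Add(Mul(Add(a, Pow(a, -1)), Pow(Add(Mul(2, a), Mul(2, Pow(a, 2))), -1)), 2), Rational(1, 2)) = Pow(Add(Mul(Pow(Add(Mul(2, a), Mul(2, Pow(a, 2))), -1), Add(a, Pow(a, -1))), 2), Rational(1, 2)) = Pow(Add(2, Mul(Pow(Add(Mul(2, a), Mul(2, Pow(a, 2))), -1), Add(a, Pow(a, -1)))), Rational(1, 2)))
Mul(Function('q')(-2), Pow(Add(-17058, -4894), Rational(1, 2))) = Mul(Mul(Rational(1, 2), Pow(2, Rational(1, 2)), Pow(Add(4, Pow(Add(1, -2), -1), Mul(Pow(-2, -1), Pow(Add(1, -2), -2)), Mul(Pow(-2, -2), Pow(Add(1, -2), -2))), Rational(1, 2))), Pow(Add(-17058, -4894), Rational(1, 2))) = Mul(Mul(Rational(1, 2), Pow(2, Rational(1, 2)), Pow(Add(4, Pow(-1, -1), Mul(Rational(-1, 2), Pow(-1, -2)), Mul(Rational(1, 4), Pow(-1, -2))), Rational(1, 2))), Pow(-21952, Rational(1, 2))) = Mul(Mul(Rational(1, 2), Pow(2, Rational(1, 2)), Pow(Add(4, -1, Mul(Rational(-1, 2), 1), Mul(Rational(1, 4), 1)), Rational(1, 2))), Mul(56, I, Pow(7, Rational(1, 2)))) = Mul(Mul(Rational(1, 2), Pow(2, Rational(1, 2)), Pow(Add(4, -1, Rational(-1, 2), Rational(1, 4)), Rational(1, 2))), Mul(56, I, Pow(7, Rational(1, 2)))) = Mul(Mul(Rational(1, 2), Pow(2, Rational(1, 2)), Pow(Rational(11, 4), Rational(1, 2))), Mul(56, I, Pow(7, Rational(1, 2)))) = Mul(Mul(Rational(1, 2), Pow(2, Rational(1, 2)), Mul(Rational(1, 2), Pow(11, Rational(1, 2)))), Mul(56, I, Pow(7, Rational(1, 2)))) = Mul(Mul(Rational(1, 4), Pow(22, Rational(1, 2))), Mul(56, I, Pow(7, Rational(1, 2)))) = Mul(14, I, Pow(154, Rational(1, 2)))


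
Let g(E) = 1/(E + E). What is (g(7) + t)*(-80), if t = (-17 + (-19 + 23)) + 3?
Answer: 5560/7 ≈ 794.29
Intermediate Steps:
t = -10 (t = (-17 + 4) + 3 = -13 + 3 = -10)
g(E) = 1/(2*E)
(g(7) + t)*(-80) = ((1/2)/7 - 10)*(-80) = ((1/2)*(1/7) - 10)*(-80) = (1/14 - 10)*(-80) = -139/14*(-80) = 5560/7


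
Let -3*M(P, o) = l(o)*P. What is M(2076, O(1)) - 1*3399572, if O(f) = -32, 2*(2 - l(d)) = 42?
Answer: -3386424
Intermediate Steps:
l(d) = -19 (l(d) = 2 - 1/2*42 = 2 - 21 = -19)
M(P, o) = 19*P/3 (M(P, o) = -(-19)*P/3 = 19*P/3)
M(2076, O(1)) - 1*3399572 = (19/3)*2076 - 1*3399572 = 13148 - 3399572 = -3386424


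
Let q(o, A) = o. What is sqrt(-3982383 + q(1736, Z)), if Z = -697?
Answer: I*sqrt(3980647) ≈ 1995.2*I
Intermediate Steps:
sqrt(-3982383 + q(1736, Z)) = sqrt(-3982383 + 1736) = sqrt(-3980647) = I*sqrt(3980647)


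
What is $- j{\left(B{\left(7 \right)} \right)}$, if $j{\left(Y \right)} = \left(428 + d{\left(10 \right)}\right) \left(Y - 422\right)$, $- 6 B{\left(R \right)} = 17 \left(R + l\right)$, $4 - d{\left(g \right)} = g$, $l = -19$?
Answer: $163736$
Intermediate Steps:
$d{\left(g \right)} = 4 - g$
$B{\left(R \right)} = \frac{323}{6} - \frac{17 R}{6}$ ($B{\left(R \right)} = - \frac{17 \left(R - 19\right)}{6} = - \frac{17 \left(-19 + R\right)}{6} = - \frac{-323 + 17 R}{6} = \frac{323}{6} - \frac{17 R}{6}$)
$j{\left(Y \right)} = -178084 + 422 Y$ ($j{\left(Y \right)} = \left(428 + \left(4 - 10\right)\right) \left(Y - 422\right) = \left(428 + \left(4 - 10\right)\right) \left(-422 + Y\right) = \left(428 - 6\right) \left(-422 + Y\right) = 422 \left(-422 + Y\right) = -178084 + 422 Y$)
$- j{\left(B{\left(7 \right)} \right)} = - (-178084 + 422 \left(\frac{323}{6} - \frac{119}{6}\right)) = - (-178084 + 422 \cdot 34) = - (-178084 + 14348) = \left(-1\right) \left(-163736\right) = 163736$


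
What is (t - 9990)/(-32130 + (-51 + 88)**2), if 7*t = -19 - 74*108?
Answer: 77941/215327 ≈ 0.36197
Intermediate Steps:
t = -8011/7 (t = (-19 - 74*108)/7 = (-19 - 7992)/7 = (1/7)*(-8011) = -8011/7 ≈ -1144.4)
(t - 9990)/(-32130 + (-51 + 88)**2) = (-8011/7 - 9990)/(-32130 + (-51 + 88)**2) = -77941/(7*(-32130 + 37**2)) = -77941/(7*(-32130 + 1369)) = -77941/7/(-30761) = -77941/7*(-1/30761) = 77941/215327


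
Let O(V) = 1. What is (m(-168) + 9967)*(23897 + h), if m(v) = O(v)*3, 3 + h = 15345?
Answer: 391212830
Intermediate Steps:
h = 15342 (h = -3 + 15345 = 15342)
m(v) = 3 (m(v) = 1*3 = 3)
(m(-168) + 9967)*(23897 + h) = (3 + 9967)*(23897 + 15342) = 9970*39239 = 391212830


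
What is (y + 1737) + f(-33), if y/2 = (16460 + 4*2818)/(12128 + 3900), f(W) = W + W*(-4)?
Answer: 7370718/4007 ≈ 1839.5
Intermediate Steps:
f(W) = -3*W (f(W) = W - 4*W = -3*W)
y = 13866/4007 (y = 2*((16460 + 4*2818)/(12128 + 3900)) = 2*((16460 + 11272)/16028) = 2*(27732*(1/16028)) = 2*(6933/4007) = 13866/4007 ≈ 3.4604)
(y + 1737) + f(-33) = (13866/4007 + 1737) - 3*(-33) = 6974025/4007 + 99 = 7370718/4007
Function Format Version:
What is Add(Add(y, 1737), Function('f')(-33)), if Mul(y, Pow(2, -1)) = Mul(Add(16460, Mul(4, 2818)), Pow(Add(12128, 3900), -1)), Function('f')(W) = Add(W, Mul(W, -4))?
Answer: Rational(7370718, 4007) ≈ 1839.5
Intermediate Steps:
Function('f')(W) = Mul(-3, W) (Function('f')(W) = Add(W, Mul(-4, W)) = Mul(-3, W))
y = Rational(13866, 4007) (y = Mul(2, Mul(Add(16460, Mul(4, 2818)), Pow(Add(12128, 3900), -1))) = Mul(2, Mul(Add(16460, 11272), Pow(16028, -1))) = Mul(2, Mul(27732, Rational(1, 16028))) = Mul(2, Rational(6933, 4007)) = Rational(13866, 4007) ≈ 3.4604)
Add(Add(y, 1737), Function('f')(-33)) = Add(Add(Rational(13866, 4007), 1737), Mul(-3, -33)) = Add(Rational(6974025, 4007), 99) = Rational(7370718, 4007)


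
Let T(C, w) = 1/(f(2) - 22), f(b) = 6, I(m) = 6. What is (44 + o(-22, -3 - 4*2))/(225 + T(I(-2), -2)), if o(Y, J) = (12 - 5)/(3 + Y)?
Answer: 13264/68381 ≈ 0.19397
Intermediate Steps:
o(Y, J) = 7/(3 + Y)
T(C, w) = -1/16 (T(C, w) = 1/(6 - 22) = 1/(-16) = -1/16)
(44 + o(-22, -3 - 4*2))/(225 + T(I(-2), -2)) = (44 + 7/(3 - 22))/(225 - 1/16) = (44 + 7/(-19))/(3599/16) = (44 + 7*(-1/19))*(16/3599) = (44 - 7/19)*(16/3599) = (829/19)*(16/3599) = 13264/68381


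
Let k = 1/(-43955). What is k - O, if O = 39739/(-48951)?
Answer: 35646506/43911045 ≈ 0.81179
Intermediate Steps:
k = -1/43955 ≈ -2.2751e-5
O = -811/999 (O = 39739*(-1/48951) = -811/999 ≈ -0.81181)
k - O = -1/43955 - 1*(-811/999) = -1/43955 + 811/999 = 35646506/43911045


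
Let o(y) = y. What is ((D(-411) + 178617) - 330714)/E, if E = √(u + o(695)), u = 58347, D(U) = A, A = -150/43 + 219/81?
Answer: -88292764*√59042/34273881 ≈ -625.95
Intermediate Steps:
A = -911/1161 (A = -150*1/43 + 219*(1/81) = -150/43 + 73/27 = -911/1161 ≈ -0.78467)
D(U) = -911/1161
E = √59042 (E = √(58347 + 695) = √59042 ≈ 242.99)
((D(-411) + 178617) - 330714)/E = ((-911/1161 + 178617) - 330714)/(√59042) = (207373426/1161 - 330714)*(√59042/59042) = -88292764*√59042/34273881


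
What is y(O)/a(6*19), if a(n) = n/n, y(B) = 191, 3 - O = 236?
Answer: 191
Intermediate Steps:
O = -233 (O = 3 - 1*236 = 3 - 236 = -233)
a(n) = 1
y(O)/a(6*19) = 191/1 = 191*1 = 191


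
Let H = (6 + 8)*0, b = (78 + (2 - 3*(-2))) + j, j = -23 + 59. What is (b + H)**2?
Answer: 14884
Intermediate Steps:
j = 36
b = 122 (b = (78 + (2 - 3*(-2))) + 36 = (78 + (2 + 6)) + 36 = (78 + 8) + 36 = 86 + 36 = 122)
H = 0 (H = 14*0 = 0)
(b + H)**2 = (122 + 0)**2 = 122**2 = 14884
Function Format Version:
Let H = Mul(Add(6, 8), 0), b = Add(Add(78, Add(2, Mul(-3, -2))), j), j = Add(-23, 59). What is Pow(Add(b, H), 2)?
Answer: 14884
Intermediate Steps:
j = 36
b = 122 (b = Add(Add(78, Add(2, Mul(-3, -2))), 36) = Add(Add(78, Add(2, 6)), 36) = Add(Add(78, 8), 36) = Add(86, 36) = 122)
H = 0 (H = Mul(14, 0) = 0)
Pow(Add(b, H), 2) = Pow(Add(122, 0), 2) = Pow(122, 2) = 14884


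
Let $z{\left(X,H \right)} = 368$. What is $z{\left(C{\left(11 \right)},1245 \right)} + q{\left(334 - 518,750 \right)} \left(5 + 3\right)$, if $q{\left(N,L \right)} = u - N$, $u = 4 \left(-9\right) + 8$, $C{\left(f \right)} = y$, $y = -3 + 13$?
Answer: $1616$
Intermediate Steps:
$y = 10$
$C{\left(f \right)} = 10$
$u = -28$ ($u = -36 + 8 = -28$)
$q{\left(N,L \right)} = -28 - N$
$z{\left(C{\left(11 \right)},1245 \right)} + q{\left(334 - 518,750 \right)} \left(5 + 3\right) = 368 + \left(-28 - \left(334 - 518\right)\right) \left(5 + 3\right) = 368 + \left(-28 - \left(334 - 518\right)\right) 8 = 368 + \left(-28 - -184\right) 8 = 368 + \left(-28 + 184\right) 8 = 368 + 156 \cdot 8 = 368 + 1248 = 1616$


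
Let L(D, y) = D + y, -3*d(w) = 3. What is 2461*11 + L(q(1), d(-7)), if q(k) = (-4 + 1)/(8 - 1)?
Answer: 189487/7 ≈ 27070.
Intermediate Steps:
d(w) = -1 (d(w) = -⅓*3 = -1)
q(k) = -3/7
2461*11 + L(q(1), d(-7)) = 2461*11 + (-3/7 - 1) = 27071 - 10/7 = 189487/7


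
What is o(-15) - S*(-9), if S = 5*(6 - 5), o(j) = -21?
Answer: 24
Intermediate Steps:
S = 5 (S = 5*1 = 5)
o(-15) - S*(-9) = -21 - 5*(-9) = -21 - 1*(-45) = -21 + 45 = 24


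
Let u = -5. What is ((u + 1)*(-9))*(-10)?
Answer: -360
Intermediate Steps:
((u + 1)*(-9))*(-10) = ((-5 + 1)*(-9))*(-10) = -4*(-9)*(-10) = 36*(-10) = -360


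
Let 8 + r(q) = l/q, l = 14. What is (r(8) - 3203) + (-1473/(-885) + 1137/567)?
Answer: -714908519/223020 ≈ -3205.6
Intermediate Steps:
r(q) = -8 + 14/q
(r(8) - 3203) + (-1473/(-885) + 1137/567) = ((-8 + 14/8) - 3203) + (-1473/(-885) + 1137/567) = ((-8 + 14*(⅛)) - 3203) + (-1473*(-1/885) + 1137*(1/567)) = ((-8 + 7/4) - 3203) + (491/295 + 379/189) = (-25/4 - 3203) + 204604/55755 = -12837/4 + 204604/55755 = -714908519/223020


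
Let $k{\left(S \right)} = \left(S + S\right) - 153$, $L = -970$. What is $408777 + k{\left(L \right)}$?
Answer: $406684$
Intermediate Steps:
$k{\left(S \right)} = -153 + 2 S$ ($k{\left(S \right)} = 2 S - 153 = -153 + 2 S$)
$408777 + k{\left(L \right)} = 408777 + \left(-153 + 2 \left(-970\right)\right) = 408777 - 2093 = 406684$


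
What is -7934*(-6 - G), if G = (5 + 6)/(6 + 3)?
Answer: 515710/9 ≈ 57301.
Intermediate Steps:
G = 11/9 ≈ 1.2222
-7934*(-6 - G) = -7934*(-6 - 1*11/9) = -7934*(-6 - 11/9) = -7934*(-65/9) = 515710/9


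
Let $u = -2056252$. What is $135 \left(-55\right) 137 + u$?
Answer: $-3073477$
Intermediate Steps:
$135 \left(-55\right) 137 + u = 135 \left(-55\right) 137 - 2056252 = \left(-7425\right) 137 - 2056252 = -1017225 - 2056252 = -3073477$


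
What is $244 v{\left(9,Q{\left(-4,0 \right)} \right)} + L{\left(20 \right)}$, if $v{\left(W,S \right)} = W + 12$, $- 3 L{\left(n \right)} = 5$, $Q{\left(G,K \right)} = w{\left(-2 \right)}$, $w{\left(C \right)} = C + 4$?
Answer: $\frac{15367}{3} \approx 5122.3$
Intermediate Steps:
$w{\left(C \right)} = 4 + C$
$Q{\left(G,K \right)} = 2$ ($Q{\left(G,K \right)} = 4 - 2 = 2$)
$L{\left(n \right)} = - \frac{5}{3}$ ($L{\left(n \right)} = \left(- \frac{1}{3}\right) 5 = - \frac{5}{3}$)
$v{\left(W,S \right)} = 12 + W$
$244 v{\left(9,Q{\left(-4,0 \right)} \right)} + L{\left(20 \right)} = 244 \left(12 + 9\right) - \frac{5}{3} = 244 \cdot 21 - \frac{5}{3} = 5124 - \frac{5}{3} = \frac{15367}{3}$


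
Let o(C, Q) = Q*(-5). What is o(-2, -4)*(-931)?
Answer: -18620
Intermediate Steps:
o(C, Q) = -5*Q
o(-2, -4)*(-931) = -5*(-4)*(-931) = 20*(-931) = -18620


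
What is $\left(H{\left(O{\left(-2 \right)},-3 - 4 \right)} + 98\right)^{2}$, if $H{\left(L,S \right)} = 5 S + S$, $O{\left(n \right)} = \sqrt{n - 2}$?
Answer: $3136$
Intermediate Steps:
$O{\left(n \right)} = \sqrt{-2 + n}$
$H{\left(L,S \right)} = 6 S$
$\left(H{\left(O{\left(-2 \right)},-3 - 4 \right)} + 98\right)^{2} = \left(6 \left(-3 - 4\right) + 98\right)^{2} = \left(6 \left(-7\right) + 98\right)^{2} = \left(-42 + 98\right)^{2} = 56^{2} = 3136$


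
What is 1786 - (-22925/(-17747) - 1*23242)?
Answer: 444148991/17747 ≈ 25027.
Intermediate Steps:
1786 - (-22925/(-17747) - 1*23242) = 1786 - (-22925*(-1/17747) - 23242) = 1786 - (22925/17747 - 23242) = 1786 - 1*(-412452849/17747) = 1786 + 412452849/17747 = 444148991/17747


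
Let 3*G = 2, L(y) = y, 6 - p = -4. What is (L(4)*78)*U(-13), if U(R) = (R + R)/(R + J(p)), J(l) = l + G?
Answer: 24336/7 ≈ 3476.6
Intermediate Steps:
p = 10 (p = 6 - 1*(-4) = 6 + 4 = 10)
G = ⅔ (G = (⅓)*2 = ⅔ ≈ 0.66667)
J(l) = ⅔ + l (J(l) = l + ⅔ = ⅔ + l)
U(R) = 2*R/(32/3 + R) (U(R) = (R + R)/(R + (⅔ + 10)) = (2*R)/(R + 32/3) = (2*R)/(32/3 + R) = 2*R/(32/3 + R))
(L(4)*78)*U(-13) = (4*78)*(6*(-13)/(32 + 3*(-13))) = 312*(6*(-13)/(32 - 39)) = 312*(6*(-13)/(-7)) = 312*(6*(-13)*(-⅐)) = 312*(78/7) = 24336/7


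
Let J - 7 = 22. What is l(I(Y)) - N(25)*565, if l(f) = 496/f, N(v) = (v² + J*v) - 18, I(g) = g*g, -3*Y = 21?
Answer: -36875924/49 ≈ -7.5257e+5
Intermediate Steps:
J = 29 (J = 7 + 22 = 29)
Y = -7 (Y = -⅓*21 = -7)
I(g) = g²
N(v) = -18 + v² + 29*v (N(v) = (v² + 29*v) - 18 = -18 + v² + 29*v)
l(I(Y)) - N(25)*565 = 496/((-7)²) - (-18 + 25² + 29*25)*565 = 496/49 - (-18 + 625 + 725)*565 = 496*(1/49) - 1332*565 = 496/49 - 1*752580 = 496/49 - 752580 = -36875924/49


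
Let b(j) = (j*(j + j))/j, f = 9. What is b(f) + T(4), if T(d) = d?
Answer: 22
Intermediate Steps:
b(j) = 2*j (b(j) = (j*(2*j))/j = (2*j**2)/j = 2*j)
b(f) + T(4) = 2*9 + 4 = 18 + 4 = 22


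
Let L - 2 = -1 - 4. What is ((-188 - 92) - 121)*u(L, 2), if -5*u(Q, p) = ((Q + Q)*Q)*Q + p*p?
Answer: -4010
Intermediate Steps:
L = -3 (L = 2 + (-1 - 4) = 2 - 5 = -3)
u(Q, p) = -2*Q**3/5 - p**2/5 (u(Q, p) = -(((Q + Q)*Q)*Q + p*p)/5 = -(((2*Q)*Q)*Q + p**2)/5 = -((2*Q**2)*Q + p**2)/5 = -(2*Q**3 + p**2)/5 = -(p**2 + 2*Q**3)/5 = -2*Q**3/5 - p**2/5)
((-188 - 92) - 121)*u(L, 2) = ((-188 - 92) - 121)*(-2/5*(-3)**3 - 1/5*2**2) = (-280 - 121)*(-2/5*(-27) - 1/5*4) = -401*(54/5 - 4/5) = -401*10 = -4010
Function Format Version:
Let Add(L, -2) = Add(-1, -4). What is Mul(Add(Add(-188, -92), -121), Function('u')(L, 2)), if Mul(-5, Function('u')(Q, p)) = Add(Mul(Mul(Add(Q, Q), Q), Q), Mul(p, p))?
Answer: -4010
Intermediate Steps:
L = -3 (L = Add(2, Add(-1, -4)) = Add(2, -5) = -3)
Function('u')(Q, p) = Add(Mul(Rational(-2, 5), Pow(Q, 3)), Mul(Rational(-1, 5), Pow(p, 2))) (Function('u')(Q, p) = Mul(Rational(-1, 5), Add(Mul(Mul(Add(Q, Q), Q), Q), Mul(p, p))) = Mul(Rational(-1, 5), Add(Mul(Mul(Mul(2, Q), Q), Q), Pow(p, 2))) = Mul(Rational(-1, 5), Add(Mul(Mul(2, Pow(Q, 2)), Q), Pow(p, 2))) = Mul(Rational(-1, 5), Add(Mul(2, Pow(Q, 3)), Pow(p, 2))) = Mul(Rational(-1, 5), Add(Pow(p, 2), Mul(2, Pow(Q, 3)))) = Add(Mul(Rational(-2, 5), Pow(Q, 3)), Mul(Rational(-1, 5), Pow(p, 2))))
Mul(Add(Add(-188, -92), -121), Function('u')(L, 2)) = Mul(Add(Add(-188, -92), -121), Add(Mul(Rational(-2, 5), Pow(-3, 3)), Mul(Rational(-1, 5), Pow(2, 2)))) = Mul(Add(-280, -121), Add(Mul(Rational(-2, 5), -27), Mul(Rational(-1, 5), 4))) = Mul(-401, Add(Rational(54, 5), Rational(-4, 5))) = Mul(-401, 10) = -4010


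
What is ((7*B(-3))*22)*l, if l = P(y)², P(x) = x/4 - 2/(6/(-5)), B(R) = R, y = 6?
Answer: -27797/6 ≈ -4632.8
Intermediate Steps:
P(x) = 5/3 + x/4 (P(x) = x*(¼) - 2/(6*(-⅕)) = x/4 - 2/(-6/5) = x/4 - 2*(-⅚) = x/4 + 5/3 = 5/3 + x/4)
l = 361/36 (l = (5/3 + (¼)*6)² = (5/3 + 3/2)² = (19/6)² = 361/36 ≈ 10.028)
((7*B(-3))*22)*l = ((7*(-3))*22)*(361/36) = -21*22*(361/36) = -462*361/36 = -27797/6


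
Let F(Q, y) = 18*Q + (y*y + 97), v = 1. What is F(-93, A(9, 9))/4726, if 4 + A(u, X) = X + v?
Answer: -1541/4726 ≈ -0.32607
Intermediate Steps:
A(u, X) = -3 + X (A(u, X) = -4 + (X + 1) = -4 + (1 + X) = -3 + X)
F(Q, y) = 97 + y**2 + 18*Q (F(Q, y) = 18*Q + (y**2 + 97) = 18*Q + (97 + y**2) = 97 + y**2 + 18*Q)
F(-93, A(9, 9))/4726 = (97 + (-3 + 9)**2 + 18*(-93))/4726 = (97 + 6**2 - 1674)*(1/4726) = (97 + 36 - 1674)*(1/4726) = -1541*1/4726 = -1541/4726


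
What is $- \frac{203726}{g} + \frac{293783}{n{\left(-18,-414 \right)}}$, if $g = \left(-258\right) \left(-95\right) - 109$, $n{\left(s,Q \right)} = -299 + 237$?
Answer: $- \frac{7181229995}{1512862} \approx -4746.8$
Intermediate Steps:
$n{\left(s,Q \right)} = -62$
$g = 24401$ ($g = 24510 - 109 = 24401$)
$- \frac{203726}{g} + \frac{293783}{n{\left(-18,-414 \right)}} = - \frac{203726}{24401} + \frac{293783}{-62} = \left(-203726\right) \frac{1}{24401} + 293783 \left(- \frac{1}{62}\right) = - \frac{203726}{24401} - \frac{293783}{62} = - \frac{7181229995}{1512862}$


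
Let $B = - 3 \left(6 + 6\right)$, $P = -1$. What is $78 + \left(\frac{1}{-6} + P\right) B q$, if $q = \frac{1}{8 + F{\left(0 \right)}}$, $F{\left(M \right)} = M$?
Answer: $\frac{333}{4} \approx 83.25$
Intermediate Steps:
$B = -36$ ($B = \left(-3\right) 12 = -36$)
$q = \frac{1}{8}$ ($q = \frac{1}{8 + 0} = \frac{1}{8} \approx 0.125$)
$78 + \left(\frac{1}{-6} + P\right) B q = 78 + \left(\frac{1}{-6} - 1\right) \left(-36\right) \frac{1}{8} = 78 + \left(- \frac{1}{6} - 1\right) \left(-36\right) \frac{1}{8} = 78 + \left(- \frac{7}{6}\right) \left(-36\right) \frac{1}{8} = 78 + 42 \cdot \frac{1}{8} = 78 + \frac{21}{4} = \frac{333}{4}$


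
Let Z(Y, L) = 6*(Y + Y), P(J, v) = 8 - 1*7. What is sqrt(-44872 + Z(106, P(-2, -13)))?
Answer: 20*I*sqrt(109) ≈ 208.81*I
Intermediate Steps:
P(J, v) = 1 (P(J, v) = 8 - 7 = 1)
Z(Y, L) = 12*Y (Z(Y, L) = 6*(2*Y) = 12*Y)
sqrt(-44872 + Z(106, P(-2, -13))) = sqrt(-44872 + 12*106) = sqrt(-44872 + 1272) = sqrt(-43600) = 20*I*sqrt(109)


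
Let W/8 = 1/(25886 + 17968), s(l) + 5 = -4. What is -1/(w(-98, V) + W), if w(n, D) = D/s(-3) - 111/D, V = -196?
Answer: -12893076/288086587 ≈ -0.044754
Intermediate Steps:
s(l) = -9 (s(l) = -5 - 4 = -9)
W = 4/21927 (W = 8/(25886 + 17968) = 8/43854 = 8*(1/43854) = 4/21927 ≈ 0.00018242)
w(n, D) = -111/D - D/9 (w(n, D) = D/(-9) - 111/D = D*(-1/9) - 111/D = -D/9 - 111/D = -111/D - D/9)
-1/(w(-98, V) + W) = -1/((-111/(-196) - 1/9*(-196)) + 4/21927) = -1/((-111*(-1/196) + 196/9) + 4/21927) = -1/((111/196 + 196/9) + 4/21927) = -1/(39415/1764 + 4/21927) = -1/288086587/12893076 = -1*12893076/288086587 = -12893076/288086587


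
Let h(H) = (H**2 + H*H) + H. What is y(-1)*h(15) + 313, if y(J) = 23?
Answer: 11008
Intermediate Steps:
h(H) = H + 2*H**2 (h(H) = (H**2 + H**2) + H = 2*H**2 + H = H + 2*H**2)
y(-1)*h(15) + 313 = 23*(15*(1 + 2*15)) + 313 = 23*(15*(1 + 30)) + 313 = 23*(15*31) + 313 = 23*465 + 313 = 10695 + 313 = 11008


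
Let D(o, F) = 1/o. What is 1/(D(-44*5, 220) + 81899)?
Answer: 220/18017779 ≈ 1.2210e-5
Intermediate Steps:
1/(D(-44*5, 220) + 81899) = 1/(1/(-44*5) + 81899) = 1/(1/(-220) + 81899) = 1/(-1/220 + 81899) = 1/(18017779/220) = 220/18017779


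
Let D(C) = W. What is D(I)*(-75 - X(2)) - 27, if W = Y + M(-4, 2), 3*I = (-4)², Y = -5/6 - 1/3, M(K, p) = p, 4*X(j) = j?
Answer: -1079/12 ≈ -89.917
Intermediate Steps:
X(j) = j/4
Y = -7/6 (Y = -5*⅙ - 1*⅓ = -⅚ - ⅓ = -7/6 ≈ -1.1667)
I = 16/3 (I = (⅓)*(-4)² = (⅓)*16 = 16/3 ≈ 5.3333)
W = ⅚ (W = -7/6 + 2 = ⅚ ≈ 0.83333)
D(C) = ⅚
D(I)*(-75 - X(2)) - 27 = 5*(-75 - 2/4)/6 - 27 = 5*(-75 - 1*½)/6 - 27 = 5*(-75 - ½)/6 - 27 = (⅚)*(-151/2) - 27 = -755/12 - 27 = -1079/12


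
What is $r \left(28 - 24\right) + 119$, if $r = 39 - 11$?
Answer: $231$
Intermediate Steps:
$r = 28$ ($r = 39 - 11 = 28$)
$r \left(28 - 24\right) + 119 = 28 \left(28 - 24\right) + 119 = 28 \cdot 4 + 119 = 112 + 119 = 231$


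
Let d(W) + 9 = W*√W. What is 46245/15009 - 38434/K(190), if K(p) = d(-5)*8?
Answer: 877985819/4122472 - 96085*I*√5/824 ≈ 212.98 - 260.74*I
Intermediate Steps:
d(W) = -9 + W^(3/2) (d(W) = -9 + W*√W = -9 + W^(3/2))
K(p) = -72 - 40*I*√5 (K(p) = (-9 + (-5)^(3/2))*8 = (-9 - 5*I*√5)*8 = -72 - 40*I*√5)
46245/15009 - 38434/K(190) = 46245/15009 - 38434/(-72 - 40*I*√5) = 46245*(1/15009) - 38434/(-72 - 40*I*√5) = 15415/5003 - 38434/(-72 - 40*I*√5)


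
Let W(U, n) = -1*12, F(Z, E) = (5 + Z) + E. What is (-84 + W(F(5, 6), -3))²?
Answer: 9216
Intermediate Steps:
F(Z, E) = 5 + E + Z
W(U, n) = -12
(-84 + W(F(5, 6), -3))² = (-84 - 12)² = (-96)² = 9216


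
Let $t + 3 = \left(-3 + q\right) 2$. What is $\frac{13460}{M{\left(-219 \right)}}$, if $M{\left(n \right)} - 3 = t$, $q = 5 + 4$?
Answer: $\frac{3365}{3} \approx 1121.7$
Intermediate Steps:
$q = 9$
$t = 9$ ($t = -3 + \left(-3 + 9\right) 2 = -3 + 6 \cdot 2 = -3 + 12 = 9$)
$M{\left(n \right)} = 12$ ($M{\left(n \right)} = 3 + 9 = 12$)
$\frac{13460}{M{\left(-219 \right)}} = \frac{13460}{12} = 13460 \cdot \frac{1}{12} = \frac{3365}{3}$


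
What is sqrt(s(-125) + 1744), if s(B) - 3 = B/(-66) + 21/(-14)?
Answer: 8*sqrt(29733)/33 ≈ 41.802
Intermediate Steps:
s(B) = 3/2 - B/66 (s(B) = 3 + (B/(-66) + 21/(-14)) = 3 + (B*(-1/66) + 21*(-1/14)) = 3 + (-B/66 - 3/2) = 3 + (-3/2 - B/66) = 3/2 - B/66)
sqrt(s(-125) + 1744) = sqrt((3/2 - 1/66*(-125)) + 1744) = sqrt((3/2 + 125/66) + 1744) = sqrt(112/33 + 1744) = sqrt(57664/33) = 8*sqrt(29733)/33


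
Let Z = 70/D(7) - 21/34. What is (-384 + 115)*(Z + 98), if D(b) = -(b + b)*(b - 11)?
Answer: -1804183/68 ≈ -26532.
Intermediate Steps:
D(b) = -2*b*(-11 + b)
Z = 43/68 (Z = 70/((2*7*(11 - 1*7))) - 21/34 = 70/((2*7*(11 - 7))) - 21*1/34 = 70/((2*7*4)) - 21/34 = 70/56 - 21/34 = 70*(1/56) - 21/34 = 5/4 - 21/34 = 43/68 ≈ 0.63235)
(-384 + 115)*(Z + 98) = (-384 + 115)*(43/68 + 98) = -269*6707/68 = -1804183/68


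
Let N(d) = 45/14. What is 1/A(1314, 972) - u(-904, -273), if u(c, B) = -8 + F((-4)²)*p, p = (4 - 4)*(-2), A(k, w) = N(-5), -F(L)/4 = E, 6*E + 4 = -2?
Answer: 374/45 ≈ 8.3111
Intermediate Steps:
E = -1 (E = -⅔ + (⅙)*(-2) = -⅔ - ⅓ = -1)
N(d) = 45/14 (N(d) = 45*(1/14) = 45/14)
F(L) = 4 (F(L) = -4*(-1) = 4)
A(k, w) = 45/14
p = 0 (p = 0*(-2) = 0)
u(c, B) = -8 (u(c, B) = -8 + 4*0 = -8 + 0 = -8)
1/A(1314, 972) - u(-904, -273) = 1/(45/14) - 1*(-8) = 14/45 + 8 = 374/45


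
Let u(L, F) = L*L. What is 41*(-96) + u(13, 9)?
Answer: -3767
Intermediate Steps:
u(L, F) = L²
41*(-96) + u(13, 9) = 41*(-96) + 13² = -3936 + 169 = -3767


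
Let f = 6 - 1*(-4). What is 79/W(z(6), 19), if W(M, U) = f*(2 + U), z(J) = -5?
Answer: 79/210 ≈ 0.37619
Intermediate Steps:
f = 10 (f = 6 + 4 = 10)
W(M, U) = 20 + 10*U (W(M, U) = 10*(2 + U) = 20 + 10*U)
79/W(z(6), 19) = 79/(20 + 10*19) = 79/(20 + 190) = 79/210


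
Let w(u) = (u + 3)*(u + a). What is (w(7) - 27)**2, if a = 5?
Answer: 8649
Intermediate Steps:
w(u) = (3 + u)*(5 + u) (w(u) = (u + 3)*(u + 5) = (3 + u)*(5 + u))
(w(7) - 27)**2 = ((15 + 7**2 + 8*7) - 27)**2 = ((15 + 49 + 56) - 27)**2 = (120 - 27)**2 = 93**2 = 8649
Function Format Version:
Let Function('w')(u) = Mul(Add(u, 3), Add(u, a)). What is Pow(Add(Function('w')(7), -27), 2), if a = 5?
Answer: 8649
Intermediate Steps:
Function('w')(u) = Mul(Add(3, u), Add(5, u)) (Function('w')(u) = Mul(Add(u, 3), Add(u, 5)) = Mul(Add(3, u), Add(5, u)))
Pow(Add(Function('w')(7), -27), 2) = Pow(Add(Add(15, Pow(7, 2), Mul(8, 7)), -27), 2) = Pow(Add(Add(15, 49, 56), -27), 2) = Pow(Add(120, -27), 2) = Pow(93, 2) = 8649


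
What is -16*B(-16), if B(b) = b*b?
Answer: -4096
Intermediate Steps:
B(b) = b**2
-16*B(-16) = -16*(-16)**2 = -16*256 = -4096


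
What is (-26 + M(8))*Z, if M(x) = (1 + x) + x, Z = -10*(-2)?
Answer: -180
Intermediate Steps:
Z = 20
M(x) = 1 + 2*x
(-26 + M(8))*Z = (-26 + (1 + 2*8))*20 = (-26 + (1 + 16))*20 = (-26 + 17)*20 = -9*20 = -180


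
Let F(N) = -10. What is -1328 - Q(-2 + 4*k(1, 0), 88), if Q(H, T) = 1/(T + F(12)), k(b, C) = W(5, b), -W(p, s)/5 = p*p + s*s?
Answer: -103585/78 ≈ -1328.0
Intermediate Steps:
W(p, s) = -5*p² - 5*s² (W(p, s) = -5*(p*p + s*s) = -5*(p² + s²) = -5*p² - 5*s²)
k(b, C) = -125 - 5*b² (k(b, C) = -5*5² - 5*b² = -5*25 - 5*b² = -125 - 5*b²)
Q(H, T) = 1/(-10 + T) (Q(H, T) = 1/(T - 10) = 1/(-10 + T))
-1328 - Q(-2 + 4*k(1, 0), 88) = -1328 - 1/(-10 + 88) = -1328 - 1/78 = -103585/78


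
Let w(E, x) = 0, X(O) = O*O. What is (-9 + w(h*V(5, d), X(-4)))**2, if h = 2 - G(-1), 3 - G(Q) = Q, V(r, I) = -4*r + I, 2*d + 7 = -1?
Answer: 81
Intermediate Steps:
d = -4 (d = -7/2 + (1/2)*(-1) = -7/2 - 1/2 = -4)
V(r, I) = I - 4*r
X(O) = O**2
G(Q) = 3 - Q
h = -2 (h = 2 - (3 - 1*(-1)) = 2 - (3 + 1) = 2 - 1*4 = 2 - 4 = -2)
(-9 + w(h*V(5, d), X(-4)))**2 = (-9 + 0)**2 = (-9)**2 = 81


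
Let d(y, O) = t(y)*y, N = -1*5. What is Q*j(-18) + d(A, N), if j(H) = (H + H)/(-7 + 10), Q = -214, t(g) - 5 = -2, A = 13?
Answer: 2607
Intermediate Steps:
t(g) = 3 (t(g) = 5 - 2 = 3)
N = -5
d(y, O) = 3*y
j(H) = 2*H/3 (j(H) = (2*H)/3 = (2*H)*(1/3) = 2*H/3)
Q*j(-18) + d(A, N) = -428*(-18)/3 + 3*13 = -214*(-12) + 39 = 2568 + 39 = 2607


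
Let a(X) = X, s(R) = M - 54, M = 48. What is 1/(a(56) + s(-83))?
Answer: 1/50 ≈ 0.020000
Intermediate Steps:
s(R) = -6 (s(R) = 48 - 54 = -6)
1/(a(56) + s(-83)) = 1/(56 - 6) = 1/50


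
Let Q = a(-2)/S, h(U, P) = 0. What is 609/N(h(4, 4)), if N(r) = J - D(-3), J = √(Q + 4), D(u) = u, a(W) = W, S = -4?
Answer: 406 - 203*√2 ≈ 118.91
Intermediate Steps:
Q = ½ (Q = -2/(-4) = -2*(-¼) = ½ ≈ 0.50000)
J = 3*√2/2 (J = √(½ + 4) = √(9/2) = 3*√2/2 ≈ 2.1213)
N(r) = 3 + 3*√2/2 (N(r) = 3*√2/2 - 1*(-3) = 3*√2/2 + 3 = 3 + 3*√2/2)
609/N(h(4, 4)) = 609/(3 + 3*√2/2)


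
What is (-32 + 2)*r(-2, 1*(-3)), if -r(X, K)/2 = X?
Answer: -120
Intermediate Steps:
r(X, K) = -2*X
(-32 + 2)*r(-2, 1*(-3)) = (-32 + 2)*(-2*(-2)) = -30*4 = -120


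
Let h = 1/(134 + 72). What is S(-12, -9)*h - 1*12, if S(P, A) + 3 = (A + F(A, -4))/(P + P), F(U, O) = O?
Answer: -59387/4944 ≈ -12.012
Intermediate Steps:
S(P, A) = -3 + (-4 + A)/(2*P) (S(P, A) = -3 + (A - 4)/(P + P) = -3 + (-4 + A)/((2*P)) = -3 + (-4 + A)*(1/(2*P)) = -3 + (-4 + A)/(2*P))
h = 1/206 ≈ 0.0048544
S(-12, -9)*h - 1*12 = ((1/2)*(-4 - 9 - 6*(-12))/(-12))*(1/206) - 1*12 = ((1/2)*(-1/12)*(-4 - 9 + 72))*(1/206) - 12 = ((1/2)*(-1/12)*59)*(1/206) - 12 = -59/24*1/206 - 12 = -59/4944 - 12 = -59387/4944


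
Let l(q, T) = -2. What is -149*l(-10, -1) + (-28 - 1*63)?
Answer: 207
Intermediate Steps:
-149*l(-10, -1) + (-28 - 1*63) = -149*(-2) + (-28 - 1*63) = 298 + (-28 - 63) = 298 - 91 = 207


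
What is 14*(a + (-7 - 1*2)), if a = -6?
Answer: -210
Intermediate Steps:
14*(a + (-7 - 1*2)) = 14*(-6 + (-7 - 1*2)) = 14*(-6 + (-7 - 2)) = 14*(-6 - 9) = 14*(-15) = -210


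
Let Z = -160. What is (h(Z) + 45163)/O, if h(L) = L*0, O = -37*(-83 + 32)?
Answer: 45163/1887 ≈ 23.934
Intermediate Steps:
O = 1887 (O = -37*(-51) = 1887)
h(L) = 0
(h(Z) + 45163)/O = (0 + 45163)/1887 = 45163*(1/1887) = 45163/1887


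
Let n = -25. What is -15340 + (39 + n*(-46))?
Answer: -14151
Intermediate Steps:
-15340 + (39 + n*(-46)) = -15340 + (39 - 25*(-46)) = -15340 + (39 + 1150) = -15340 + 1189 = -14151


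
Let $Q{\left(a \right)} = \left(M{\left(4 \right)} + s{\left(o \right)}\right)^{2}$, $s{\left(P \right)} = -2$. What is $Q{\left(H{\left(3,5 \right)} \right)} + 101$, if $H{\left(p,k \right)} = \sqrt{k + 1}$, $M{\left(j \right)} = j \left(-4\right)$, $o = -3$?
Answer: $425$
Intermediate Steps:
$M{\left(j \right)} = - 4 j$
$H{\left(p,k \right)} = \sqrt{1 + k}$
$Q{\left(a \right)} = 324$ ($Q{\left(a \right)} = \left(\left(-4\right) 4 - 2\right)^{2} = \left(-16 - 2\right)^{2} = \left(-18\right)^{2} = 324$)
$Q{\left(H{\left(3,5 \right)} \right)} + 101 = 324 + 101 = 425$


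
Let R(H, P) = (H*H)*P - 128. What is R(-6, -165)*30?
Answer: -182040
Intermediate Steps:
R(H, P) = -128 + P*H² (R(H, P) = H²*P - 128 = P*H² - 128 = -128 + P*H²)
R(-6, -165)*30 = (-128 - 165*(-6)²)*30 = (-128 - 165*36)*30 = (-128 - 5940)*30 = -6068*30 = -182040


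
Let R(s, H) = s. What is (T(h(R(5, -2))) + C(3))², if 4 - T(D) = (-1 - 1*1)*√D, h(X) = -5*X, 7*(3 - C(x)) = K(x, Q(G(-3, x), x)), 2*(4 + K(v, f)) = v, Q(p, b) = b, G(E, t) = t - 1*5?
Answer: -8991/196 + 1030*I/7 ≈ -45.872 + 147.14*I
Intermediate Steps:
G(E, t) = -5 + t (G(E, t) = t - 5 = -5 + t)
K(v, f) = -4 + v/2
C(x) = 25/7 - x/14 (C(x) = 3 - (-4 + x/2)/7 = 3 + (4/7 - x/14) = 25/7 - x/14)
T(D) = 4 + 2*√D (T(D) = 4 - (-1 - 1*1)*√D = 4 - (-1 - 1)*√D = 4 - (-2)*√D = 4 + 2*√D)
(T(h(R(5, -2))) + C(3))² = ((4 + 2*√(-5*5)) + (25/7 - 1/14*3))² = ((4 + 2*√(-25)) + (25/7 - 3/14))² = ((4 + 2*(5*I)) + 47/14)² = ((4 + 10*I) + 47/14)² = (103/14 + 10*I)²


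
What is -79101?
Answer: -79101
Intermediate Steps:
-79101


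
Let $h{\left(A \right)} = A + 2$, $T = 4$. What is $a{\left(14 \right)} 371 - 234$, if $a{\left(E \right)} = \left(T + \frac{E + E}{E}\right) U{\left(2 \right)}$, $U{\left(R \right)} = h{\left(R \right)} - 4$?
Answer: $-234$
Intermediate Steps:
$h{\left(A \right)} = 2 + A$
$U{\left(R \right)} = -2 + R$ ($U{\left(R \right)} = \left(2 + R\right) - 4 = -2 + R$)
$a{\left(E \right)} = 0$ ($a{\left(E \right)} = \left(4 + \frac{E + E}{E}\right) \left(-2 + 2\right) = \left(4 + \frac{2 E}{E}\right) 0 = \left(4 + 2\right) 0 = 6 \cdot 0 = 0$)
$a{\left(14 \right)} 371 - 234 = 0 \cdot 371 - 234 = 0 - 234 = -234$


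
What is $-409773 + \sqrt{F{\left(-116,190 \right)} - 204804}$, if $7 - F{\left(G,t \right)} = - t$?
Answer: $-409773 + i \sqrt{204607} \approx -4.0977 \cdot 10^{5} + 452.33 i$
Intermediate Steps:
$F{\left(G,t \right)} = 7 + t$ ($F{\left(G,t \right)} = 7 - - t = 7 + t$)
$-409773 + \sqrt{F{\left(-116,190 \right)} - 204804} = -409773 + \sqrt{\left(7 + 190\right) - 204804} = -409773 + \sqrt{197 - 204804} = -409773 + \sqrt{-204607} = -409773 + i \sqrt{204607}$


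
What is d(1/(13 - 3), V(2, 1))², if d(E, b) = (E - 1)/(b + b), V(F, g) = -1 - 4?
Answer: 81/10000 ≈ 0.0081000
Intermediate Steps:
V(F, g) = -5
d(E, b) = (-1 + E)/(2*b) (d(E, b) = (-1 + E)/((2*b)) = (-1 + E)*(1/(2*b)) = (-1 + E)/(2*b))
d(1/(13 - 3), V(2, 1))² = ((½)*(-1 + 1/(13 - 3))/(-5))² = ((½)*(-⅕)*(-1 + 1/10))² = ((½)*(-⅕)*(-1 + ⅒))² = ((½)*(-⅕)*(-9/10))² = (9/100)² = 81/10000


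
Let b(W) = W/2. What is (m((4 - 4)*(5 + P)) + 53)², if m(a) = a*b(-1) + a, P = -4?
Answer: 2809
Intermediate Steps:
b(W) = W/2 (b(W) = W*(½) = W/2)
m(a) = a/2 (m(a) = a*((½)*(-1)) + a = a*(-½) + a = -a/2 + a = a/2)
(m((4 - 4)*(5 + P)) + 53)² = (((4 - 4)*(5 - 4))/2 + 53)² = ((0*1)/2 + 53)² = ((½)*0 + 53)² = (0 + 53)² = 53² = 2809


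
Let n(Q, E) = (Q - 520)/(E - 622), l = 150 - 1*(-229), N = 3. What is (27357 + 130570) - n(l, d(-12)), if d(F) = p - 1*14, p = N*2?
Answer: 33164623/210 ≈ 1.5793e+5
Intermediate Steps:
p = 6 (p = 3*2 = 6)
d(F) = -8 (d(F) = 6 - 1*14 = 6 - 14 = -8)
l = 379 (l = 150 + 229 = 379)
n(Q, E) = (-520 + Q)/(-622 + E)
(27357 + 130570) - n(l, d(-12)) = (27357 + 130570) - (-520 + 379)/(-622 - 8) = 157927 - (-141)/(-630) = 157927 - (-1)*(-141)/630 = 157927 - 1*47/210 = 157927 - 47/210 = 33164623/210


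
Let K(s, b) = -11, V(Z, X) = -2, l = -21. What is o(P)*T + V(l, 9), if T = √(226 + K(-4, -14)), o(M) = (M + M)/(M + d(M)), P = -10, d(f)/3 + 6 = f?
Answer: -2 + 10*√215/29 ≈ 3.0562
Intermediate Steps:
d(f) = -18 + 3*f
o(M) = 2*M/(-18 + 4*M) (o(M) = (M + M)/(M + (-18 + 3*M)) = (2*M)/(-18 + 4*M) = 2*M/(-18 + 4*M))
T = √215 (T = √(226 - 11) = √215 ≈ 14.663)
o(P)*T + V(l, 9) = (-10/(-9 + 2*(-10)))*√215 - 2 = (-10/(-9 - 20))*√215 - 2 = (-10/(-29))*√215 - 2 = (-10*(-1/29))*√215 - 2 = 10*√215/29 - 2 = -2 + 10*√215/29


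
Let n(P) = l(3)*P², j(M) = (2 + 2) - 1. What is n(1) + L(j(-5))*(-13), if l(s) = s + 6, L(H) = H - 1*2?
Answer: -4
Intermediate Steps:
j(M) = 3 (j(M) = 4 - 1 = 3)
L(H) = -2 + H (L(H) = H - 2 = -2 + H)
l(s) = 6 + s
n(P) = 9*P² (n(P) = (6 + 3)*P² = 9*P²)
n(1) + L(j(-5))*(-13) = 9*1² + (-2 + 3)*(-13) = 9*1 + 1*(-13) = 9 - 13 = -4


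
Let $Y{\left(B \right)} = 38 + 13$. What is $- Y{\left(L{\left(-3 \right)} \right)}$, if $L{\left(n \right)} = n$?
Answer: $-51$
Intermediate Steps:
$Y{\left(B \right)} = 51$
$- Y{\left(L{\left(-3 \right)} \right)} = \left(-1\right) 51 = -51$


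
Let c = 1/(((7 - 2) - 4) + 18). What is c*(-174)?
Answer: -174/19 ≈ -9.1579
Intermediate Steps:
c = 1/19 (c = 1/((5 - 4) + 18) = 1/(1 + 18) = 1/19 ≈ 0.052632)
c*(-174) = (1/19)*(-174) = -174/19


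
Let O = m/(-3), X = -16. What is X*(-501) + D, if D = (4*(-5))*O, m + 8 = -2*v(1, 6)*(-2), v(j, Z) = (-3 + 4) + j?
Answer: 8016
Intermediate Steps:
v(j, Z) = 1 + j
m = 0 (m = -8 - 2*(1 + 1)*(-2) = -8 - 2*2*(-2) = -8 - 4*(-2) = -8 + 8 = 0)
O = 0 (O = 0/(-3) = 0*(-⅓) = 0)
D = 0 (D = (4*(-5))*0 = -20*0 = 0)
X*(-501) + D = -16*(-501) + 0 = 8016 + 0 = 8016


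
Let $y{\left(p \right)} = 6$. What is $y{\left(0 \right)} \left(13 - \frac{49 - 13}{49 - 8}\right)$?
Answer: $\frac{2982}{41} \approx 72.732$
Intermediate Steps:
$y{\left(0 \right)} \left(13 - \frac{49 - 13}{49 - 8}\right) = 6 \left(13 - \frac{49 - 13}{49 - 8}\right) = 6 \left(13 - \frac{36}{41}\right) = 6 \cdot \frac{497}{41} = \frac{2982}{41}$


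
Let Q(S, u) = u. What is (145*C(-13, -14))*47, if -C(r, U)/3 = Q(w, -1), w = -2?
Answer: 20445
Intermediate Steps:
C(r, U) = 3 (C(r, U) = -3*(-1) = 3)
(145*C(-13, -14))*47 = (145*3)*47 = 435*47 = 20445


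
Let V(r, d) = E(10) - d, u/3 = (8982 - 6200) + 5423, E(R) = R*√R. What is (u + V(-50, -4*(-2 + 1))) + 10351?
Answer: 34962 + 10*√10 ≈ 34994.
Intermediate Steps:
E(R) = R^(3/2)
u = 24615 (u = 3*((8982 - 6200) + 5423) = 3*(2782 + 5423) = 3*8205 = 24615)
V(r, d) = -d + 10*√10 (V(r, d) = 10^(3/2) - d = 10*√10 - d = -d + 10*√10)
(u + V(-50, -4*(-2 + 1))) + 10351 = (24615 + (-(-4)*(-2 + 1) + 10*√10)) + 10351 = (24615 + (-(-4)*(-1) + 10*√10)) + 10351 = (24615 + (-1*4 + 10*√10)) + 10351 = (24615 + (-4 + 10*√10)) + 10351 = (24611 + 10*√10) + 10351 = 34962 + 10*√10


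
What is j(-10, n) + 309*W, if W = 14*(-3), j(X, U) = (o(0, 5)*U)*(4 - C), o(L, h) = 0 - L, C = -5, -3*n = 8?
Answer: -12978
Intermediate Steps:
n = -8/3 (n = -⅓*8 = -8/3 ≈ -2.6667)
o(L, h) = -L
j(X, U) = 0 (j(X, U) = ((-1*0)*U)*(4 - 1*(-5)) = (0*U)*(4 + 5) = 0*9 = 0)
W = -42
j(-10, n) + 309*W = 0 + 309*(-42) = 0 - 12978 = -12978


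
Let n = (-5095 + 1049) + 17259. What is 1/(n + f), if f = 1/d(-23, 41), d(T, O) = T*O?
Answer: 943/12459858 ≈ 7.5683e-5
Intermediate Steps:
d(T, O) = O*T
n = 13213 (n = -4046 + 17259 = 13213)
f = -1/943 (f = 1/(41*(-23)) = 1/(-943) = -1/943 ≈ -0.0010604)
1/(n + f) = 1/(13213 - 1/943) = 1/(12459858/943) = 943/12459858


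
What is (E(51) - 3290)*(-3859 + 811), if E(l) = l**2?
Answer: 2100072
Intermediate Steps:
(E(51) - 3290)*(-3859 + 811) = (51**2 - 3290)*(-3859 + 811) = (2601 - 3290)*(-3048) = -689*(-3048) = 2100072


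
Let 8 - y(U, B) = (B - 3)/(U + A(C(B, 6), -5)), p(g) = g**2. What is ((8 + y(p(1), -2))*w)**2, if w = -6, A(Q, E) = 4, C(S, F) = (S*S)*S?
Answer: 10404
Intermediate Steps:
C(S, F) = S**3 (C(S, F) = S**2*S = S**3)
y(U, B) = 8 - (-3 + B)/(4 + U) (y(U, B) = 8 - (B - 3)/(U + 4) = 8 - (-3 + B)/(4 + U))
((8 + y(p(1), -2))*w)**2 = ((8 + (35 - 1*(-2) + 8*1**2)/(4 + 1**2))*(-6))**2 = ((8 + (35 + 2 + 8*1)/(4 + 1))*(-6))**2 = ((8 + (35 + 2 + 8)/5)*(-6))**2 = ((8 + (1/5)*45)*(-6))**2 = ((8 + 9)*(-6))**2 = (17*(-6))**2 = (-102)**2 = 10404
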